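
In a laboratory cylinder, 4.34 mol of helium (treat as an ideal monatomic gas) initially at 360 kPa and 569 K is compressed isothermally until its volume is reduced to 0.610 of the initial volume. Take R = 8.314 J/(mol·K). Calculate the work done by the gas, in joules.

-10100 J

V₁ = nRT₁/P₁ = 4.34×8.314×569/360 = 57.0 L.
Isothermal: T stays 569 K; PV = const ⇒ V₂ = 34.8 L, P₂ = 590 kPa.
W = nRT ln(V₂/V₁) = 4.34×8.314×569×ln(0.610) = -10100 J.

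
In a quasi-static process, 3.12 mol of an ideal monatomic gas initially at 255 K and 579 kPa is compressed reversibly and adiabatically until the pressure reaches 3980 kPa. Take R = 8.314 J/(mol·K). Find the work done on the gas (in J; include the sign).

11500 J

V₁ = nRT₁/P₁ = 3.12×8.314×255/579 = 11.4 L.
Adiabatic: T₂/T₁ = (P₂/P₁)^((γ−1)/γ) ⇒ T₂ = 255×(6.87)^0.400 = 551 K; V₂ = 3.59 L.
ΔU = nCvΔT = 3.12×12.5×(551−255) = 11500 J.
Q = 0 for an adiabatic process, so W = −ΔU = -11500 J.
Work done on the gas = −W_by = 11500 J.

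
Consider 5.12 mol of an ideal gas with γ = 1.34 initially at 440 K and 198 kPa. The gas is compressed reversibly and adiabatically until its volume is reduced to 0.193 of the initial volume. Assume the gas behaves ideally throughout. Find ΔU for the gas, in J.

V₁ = nRT₁/P₁ = 5.12×8.314×440/198 = 94.6 L.
Adiabatic: TV^(γ−1) = const ⇒ T₂ = 440×(5.18)^0.340 = 770 K; PV^γ = const ⇒ P₂ = 1790 kPa.
For an ideal gas ΔU = nCvΔT with Cv = R/(γ−1) = 24.5 J/(mol·K).
ΔU = 5.12×24.5×(770−440) = 41300 J.

41300 J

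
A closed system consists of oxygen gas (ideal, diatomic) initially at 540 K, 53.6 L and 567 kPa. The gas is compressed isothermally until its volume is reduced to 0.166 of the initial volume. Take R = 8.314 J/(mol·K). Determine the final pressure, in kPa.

Isothermal: T stays 540 K; PV = const ⇒ V₂ = 8.90 L, P₂ = 3420 kPa.

3420 kPa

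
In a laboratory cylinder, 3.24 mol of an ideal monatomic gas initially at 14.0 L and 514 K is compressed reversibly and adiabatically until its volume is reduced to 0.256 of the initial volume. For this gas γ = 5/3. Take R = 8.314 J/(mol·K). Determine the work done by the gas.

P₁ = nRT₁/V₁ = 3.24×8.314×514/14.0 = 989 kPa.
Adiabatic: TV^(γ−1) = const ⇒ T₂ = 514×(3.91)^0.667 = 1270 K; PV^γ = const ⇒ P₂ = 9580 kPa.
ΔU = nCvΔT = 3.24×12.5×(1270−514) = 30700 J.
Q = 0 for an adiabatic process, so W = −ΔU = -30700 J.

-30700 J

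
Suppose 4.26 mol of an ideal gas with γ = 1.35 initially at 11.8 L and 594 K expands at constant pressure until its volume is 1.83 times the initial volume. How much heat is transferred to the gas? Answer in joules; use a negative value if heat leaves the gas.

67400 J

P₁ = nRT₁/V₁ = 4.26×8.314×594/11.8 = 1780 kPa.
Isobaric: P stays 1780 kPa; V/T = const ⇒ T₂ = 1090 K, V₂ = 21.6 L.
W = PΔV = 1780×(21.6−11.8) kPa·L = 17500 J.
ΔU = nCvΔT = 4.26×23.8×(1090−594) = 49900 J.
Q = ΔU + W = nCpΔT = 67400 J.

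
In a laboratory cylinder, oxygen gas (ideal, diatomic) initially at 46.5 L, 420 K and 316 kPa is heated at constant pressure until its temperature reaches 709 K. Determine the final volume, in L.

78.5 L

Isobaric: P stays 316 kPa; V/T = const ⇒ T₂ = 709 K, V₂ = 78.5 L.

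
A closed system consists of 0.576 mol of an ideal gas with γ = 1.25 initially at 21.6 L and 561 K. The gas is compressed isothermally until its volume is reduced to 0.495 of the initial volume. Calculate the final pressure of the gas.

P₁ = nRT₁/V₁ = 0.576×8.314×561/21.6 = 124 kPa.
Isothermal: T stays 561 K; PV = const ⇒ V₂ = 10.7 L, P₂ = 251 kPa.

251 kPa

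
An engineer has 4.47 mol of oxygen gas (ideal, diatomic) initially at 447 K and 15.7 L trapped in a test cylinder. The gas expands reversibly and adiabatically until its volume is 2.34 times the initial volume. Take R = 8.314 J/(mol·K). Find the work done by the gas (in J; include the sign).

12000 J

P₁ = nRT₁/V₁ = 4.47×8.314×447/15.7 = 1060 kPa.
Adiabatic: TV^(γ−1) = const ⇒ T₂ = 447×(0.427)^0.400 = 318 K; PV^γ = const ⇒ P₂ = 322 kPa.
ΔU = nCvΔT = 4.47×20.8×(318−447) = -12000 J.
Q = 0 for an adiabatic process, so W = −ΔU = 12000 J.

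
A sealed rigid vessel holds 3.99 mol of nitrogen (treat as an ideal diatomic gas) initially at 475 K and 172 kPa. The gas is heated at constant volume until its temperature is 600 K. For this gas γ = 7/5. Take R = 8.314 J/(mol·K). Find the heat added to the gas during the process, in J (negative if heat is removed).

V₁ = nRT₁/P₁ = 3.99×8.314×475/172 = 91.6 L.
Isochoric: V stays 91.6 L; P/T = const ⇒ T₂ = 600 K, P₂ = 217 kPa.
W = 0 (no volume change).
ΔU = nCvΔT = 3.99×20.8×(600−475) = 10400 J.
Q = ΔU = 10400 J.

10400 J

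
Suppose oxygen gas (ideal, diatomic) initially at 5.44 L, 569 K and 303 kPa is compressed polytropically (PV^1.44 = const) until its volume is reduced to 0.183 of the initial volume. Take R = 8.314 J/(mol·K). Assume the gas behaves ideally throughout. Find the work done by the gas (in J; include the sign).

-4160 J

n = P₁V₁/(RT₁) = 303×5.44/(8.314×569) = 0.348 mol.
Polytropic n=1.44: T₂ = T₁(V₁/V₂)^(n−1) = 569×(5.46)^0.44 = 1200 K; P₂ = P₁(V₁/V₂)^n = 3500 kPa.
W = (P₁V₁−P₂V₂)/(n−1) = (303×5.44−3500×0.996)/0.44 = -4160 J.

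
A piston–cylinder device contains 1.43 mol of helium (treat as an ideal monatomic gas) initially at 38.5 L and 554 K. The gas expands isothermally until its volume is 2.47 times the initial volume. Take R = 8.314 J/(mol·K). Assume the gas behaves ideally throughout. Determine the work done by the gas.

P₁ = nRT₁/V₁ = 1.43×8.314×554/38.5 = 171 kPa.
Isothermal: T stays 554 K; PV = const ⇒ V₂ = 95.1 L, P₂ = 69.3 kPa.
W = nRT ln(V₂/V₁) = 1.43×8.314×554×ln(2.47) = 5960 J.

5960 J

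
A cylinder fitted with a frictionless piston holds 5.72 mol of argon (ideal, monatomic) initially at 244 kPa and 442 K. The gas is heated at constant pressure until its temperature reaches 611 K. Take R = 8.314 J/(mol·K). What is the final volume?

119 L

V₁ = nRT₁/P₁ = 5.72×8.314×442/244 = 86.1 L.
Isobaric: P stays 244 kPa; V/T = const ⇒ T₂ = 611 K, V₂ = 119 L.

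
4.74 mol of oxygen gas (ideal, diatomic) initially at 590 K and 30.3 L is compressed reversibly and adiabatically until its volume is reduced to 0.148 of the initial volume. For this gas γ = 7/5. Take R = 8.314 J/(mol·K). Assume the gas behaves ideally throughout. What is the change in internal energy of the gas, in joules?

66700 J

P₁ = nRT₁/V₁ = 4.74×8.314×590/30.3 = 767 kPa.
Adiabatic: TV^(γ−1) = const ⇒ T₂ = 590×(6.76)^0.400 = 1270 K; PV^γ = const ⇒ P₂ = 11100 kPa.
For an ideal gas ΔU = nCvΔT with Cv = (5/2)R = 20.8 J/(mol·K).
ΔU = 4.74×20.8×(1270−590) = 66700 J.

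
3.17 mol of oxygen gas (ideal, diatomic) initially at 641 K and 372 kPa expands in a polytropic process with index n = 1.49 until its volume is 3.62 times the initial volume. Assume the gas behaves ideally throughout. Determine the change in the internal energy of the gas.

-19700 J

V₁ = nRT₁/P₁ = 3.17×8.314×641/372 = 45.4 L.
Polytropic n=1.49: T₂ = T₁(V₁/V₂)^(n−1) = 641×(0.276)^0.49 = 341 K; P₂ = P₁(V₁/V₂)^n = 54.7 kPa.
For an ideal gas ΔU = nCvΔT with Cv = (5/2)R = 20.8 J/(mol·K).
ΔU = 3.17×20.8×(341−641) = -19700 J.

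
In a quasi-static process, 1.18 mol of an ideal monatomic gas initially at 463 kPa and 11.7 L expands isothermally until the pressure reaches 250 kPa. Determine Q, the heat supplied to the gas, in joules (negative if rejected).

3340 J

T₁ = P₁V₁/(nR) = 463×11.7/(1.18×8.314) = 552 K.
Isothermal: T stays 552 K; PV = const ⇒ V₂ = 21.7 L, P₂ = 250 kPa.
ΔU = 0 (ideal gas, T constant).
W = nRT ln(V₂/V₁) = 1.18×8.314×552×ln(1.85) = 3340 J.
Q = ΔU + W = 3340 J.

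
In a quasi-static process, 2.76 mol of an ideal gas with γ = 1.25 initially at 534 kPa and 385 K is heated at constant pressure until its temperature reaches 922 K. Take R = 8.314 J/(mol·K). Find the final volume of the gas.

39.6 L

V₁ = nRT₁/P₁ = 2.76×8.314×385/534 = 16.5 L.
Isobaric: P stays 534 kPa; V/T = const ⇒ T₂ = 922 K, V₂ = 39.6 L.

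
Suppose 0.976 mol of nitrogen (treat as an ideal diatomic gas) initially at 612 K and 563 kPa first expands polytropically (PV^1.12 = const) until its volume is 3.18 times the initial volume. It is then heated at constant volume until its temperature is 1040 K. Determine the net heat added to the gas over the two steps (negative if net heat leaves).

V₁ = nRT₁/P₁ = 0.976×8.314×612/563 = 8.82 L.
Step 1 — Polytropic n=1.12: T₂ = T₁(V₁/V₂)^(n−1) = 612×(0.314)^0.12 = 533 K; P₂ = P₁(V₁/V₂)^n = 154 kPa.
W = (P₁V₁−P₂V₂)/(n−1) = (563×8.82−154×28.0)/0.12 = 5360 J.
ΔU = nCvΔT = 0.976×20.8×(533−612) = -1610 J.
Q = ΔU + W = 3750 J.
State after step 1: P = 154 kPa, V = 28.0 L, T = 533 K.
Step 2 — Isochoric: V stays 28.0 L; P/T = const ⇒ T₂ = 1040 K, P₂ = 301 kPa.
W = 0 (no volume change).
ΔU = nCvΔT = 0.976×20.8×(1040−533) = 10300 J.
Q = ΔU = 10300 J.
Net over both steps: W = 5360 J, Q = 14000 J, ΔU = 8680 J.

14000 J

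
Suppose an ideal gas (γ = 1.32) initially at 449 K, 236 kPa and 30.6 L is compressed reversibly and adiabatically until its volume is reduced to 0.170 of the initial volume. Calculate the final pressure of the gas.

2450 kPa

Adiabatic: TV^(γ−1) = const ⇒ T₂ = 449×(5.88)^0.320 = 792 K; PV^γ = const ⇒ P₂ = 2450 kPa.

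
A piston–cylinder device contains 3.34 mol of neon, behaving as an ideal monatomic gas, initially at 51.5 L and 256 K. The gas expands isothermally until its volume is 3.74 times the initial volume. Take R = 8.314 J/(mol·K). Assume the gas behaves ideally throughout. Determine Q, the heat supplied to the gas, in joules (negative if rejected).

P₁ = nRT₁/V₁ = 3.34×8.314×256/51.5 = 138 kPa.
Isothermal: T stays 256 K; PV = const ⇒ V₂ = 193 L, P₂ = 36.9 kPa.
ΔU = 0 (ideal gas, T constant).
W = nRT ln(V₂/V₁) = 3.34×8.314×256×ln(3.74) = 9380 J.
Q = ΔU + W = 9380 J.

9380 J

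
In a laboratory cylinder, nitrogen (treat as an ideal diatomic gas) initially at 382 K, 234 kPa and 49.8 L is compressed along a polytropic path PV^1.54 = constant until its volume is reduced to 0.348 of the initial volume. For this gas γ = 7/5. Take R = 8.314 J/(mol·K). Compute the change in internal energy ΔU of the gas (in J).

22400 J

n = P₁V₁/(RT₁) = 234×49.8/(8.314×382) = 3.67 mol.
Polytropic n=1.54: T₂ = T₁(V₁/V₂)^(n−1) = 382×(2.87)^0.54 = 675 K; P₂ = P₁(V₁/V₂)^n = 1190 kPa.
For an ideal gas ΔU = nCvΔT with Cv = (5/2)R = 20.8 J/(mol·K).
ΔU = 3.67×20.8×(675−382) = 22400 J.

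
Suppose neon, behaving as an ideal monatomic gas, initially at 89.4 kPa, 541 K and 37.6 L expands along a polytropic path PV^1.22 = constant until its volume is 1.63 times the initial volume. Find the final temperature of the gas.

Polytropic n=1.22: T₂ = T₁(V₁/V₂)^(n−1) = 541×(0.613)^0.22 = 486 K; P₂ = P₁(V₁/V₂)^n = 49.3 kPa.

486 K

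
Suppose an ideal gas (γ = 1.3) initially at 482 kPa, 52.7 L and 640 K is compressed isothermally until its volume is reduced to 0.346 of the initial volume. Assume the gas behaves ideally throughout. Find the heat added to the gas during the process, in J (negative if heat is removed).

-27000 J

n = P₁V₁/(RT₁) = 482×52.7/(8.314×640) = 4.77 mol.
Isothermal: T stays 640 K; PV = const ⇒ V₂ = 18.2 L, P₂ = 1390 kPa.
ΔU = 0 (ideal gas, T constant).
W = nRT ln(V₂/V₁) = 4.77×8.314×640×ln(0.346) = -27000 J.
Q = ΔU + W = -27000 J.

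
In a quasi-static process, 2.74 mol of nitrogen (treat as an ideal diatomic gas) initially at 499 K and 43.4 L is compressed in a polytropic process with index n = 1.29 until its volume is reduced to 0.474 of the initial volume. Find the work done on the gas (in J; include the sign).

P₁ = nRT₁/V₁ = 2.74×8.314×499/43.4 = 262 kPa.
Polytropic n=1.29: T₂ = T₁(V₁/V₂)^(n−1) = 499×(2.11)^0.29 = 620 K; P₂ = P₁(V₁/V₂)^n = 686 kPa.
W = (P₁V₁−P₂V₂)/(n−1) = (262×43.4−686×20.6)/0.29 = -9470 J.
Work done on the gas = −W_by = 9470 J.

9470 J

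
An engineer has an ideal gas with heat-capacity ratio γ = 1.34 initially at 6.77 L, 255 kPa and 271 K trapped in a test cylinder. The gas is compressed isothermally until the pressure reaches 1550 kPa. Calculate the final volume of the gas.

Isothermal: T stays 271 K; PV = const ⇒ V₂ = 1.11 L, P₂ = 1550 kPa.

1.11 L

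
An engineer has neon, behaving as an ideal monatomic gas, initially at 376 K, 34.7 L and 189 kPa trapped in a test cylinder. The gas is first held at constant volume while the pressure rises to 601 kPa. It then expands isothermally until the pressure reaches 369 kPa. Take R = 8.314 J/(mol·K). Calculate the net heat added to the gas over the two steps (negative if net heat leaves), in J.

31600 J

n = P₁V₁/(RT₁) = 189×34.7/(8.314×376) = 2.10 mol.
Step 1 — Isochoric: V stays 34.7 L; P/T = const ⇒ T₂ = 1200 K, P₂ = 601 kPa.
W = 0 (no volume change).
ΔU = nCvΔT = 2.10×12.5×(1200−376) = 21400 J.
Q = ΔU = 21400 J.
State after step 1: P = 601 kPa, V = 34.7 L, T = 1200 K.
Step 2 — Isothermal: T stays 1200 K; PV = const ⇒ V₂ = 56.5 L, P₂ = 369 kPa.
ΔU = 0 (ideal gas, T constant).
W = nRT ln(V₂/V₁) = 2.10×8.314×1200×ln(1.63) = 10200 J.
Q = ΔU + W = 10200 J.
Net over both steps: W = 10200 J, Q = 31600 J, ΔU = 21400 J.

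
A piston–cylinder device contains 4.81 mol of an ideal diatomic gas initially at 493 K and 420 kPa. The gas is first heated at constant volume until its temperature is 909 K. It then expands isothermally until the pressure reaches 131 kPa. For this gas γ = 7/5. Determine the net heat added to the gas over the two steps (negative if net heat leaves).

106000 J

V₁ = nRT₁/P₁ = 4.81×8.314×493/420 = 46.9 L.
Step 1 — Isochoric: V stays 46.9 L; P/T = const ⇒ T₂ = 909 K, P₂ = 774 kPa.
W = 0 (no volume change).
ΔU = nCvΔT = 4.81×20.8×(909−493) = 41600 J.
Q = ΔU = 41600 J.
State after step 1: P = 774 kPa, V = 46.9 L, T = 909 K.
Step 2 — Isothermal: T stays 909 K; PV = const ⇒ V₂ = 277 L, P₂ = 131 kPa.
ΔU = 0 (ideal gas, T constant).
W = nRT ln(V₂/V₁) = 4.81×8.314×909×ln(5.91) = 64600 J.
Q = ΔU + W = 64600 J.
Net over both steps: W = 64600 J, Q = 106000 J, ΔU = 41600 J.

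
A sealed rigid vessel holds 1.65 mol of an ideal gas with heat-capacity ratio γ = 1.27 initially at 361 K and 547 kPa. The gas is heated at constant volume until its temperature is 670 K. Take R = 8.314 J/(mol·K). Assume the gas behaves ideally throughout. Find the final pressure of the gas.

1020 kPa

V₁ = nRT₁/P₁ = 1.65×8.314×361/547 = 9.05 L.
Isochoric: V stays 9.05 L; P/T = const ⇒ T₂ = 670 K, P₂ = 1020 kPa.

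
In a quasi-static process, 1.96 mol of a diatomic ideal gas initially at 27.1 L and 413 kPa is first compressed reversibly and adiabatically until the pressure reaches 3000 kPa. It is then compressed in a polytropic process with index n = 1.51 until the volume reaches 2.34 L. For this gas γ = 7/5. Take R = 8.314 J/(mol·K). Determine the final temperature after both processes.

2050 K

T₁ = P₁V₁/(nR) = 413×27.1/(1.96×8.314) = 687 K.
Step 1 — Adiabatic: T₂/T₁ = (P₂/P₁)^((γ−1)/γ) ⇒ T₂ = 687×(7.26)^0.286 = 1210 K; V₂ = 6.57 L.
ΔU = nCvΔT = 1.96×20.8×(1210−687) = 21300 J.
Q = 0 for an adiabatic process, so W = −ΔU = -21300 J.
State after step 1: P = 3000 kPa, V = 6.57 L, T = 1210 K.
Step 2 — Polytropic n=1.51: T₂ = T₁(V₁/V₂)^(n−1) = 1210×(2.81)^0.51 = 2050 K; P₂ = P₁(V₁/V₂)^n = 14300 kPa.
W = (P₁V₁−P₂V₂)/(n−1) = (3000×6.57−14300×2.34)/0.51 = -26800 J.
ΔU = nCvΔT = 1.96×20.8×(2050−1210) = 34200 J.
Q = ΔU + W = 7380 J.
Net over both steps: W = -48100 J, Q = 7380 J, ΔU = 55500 J.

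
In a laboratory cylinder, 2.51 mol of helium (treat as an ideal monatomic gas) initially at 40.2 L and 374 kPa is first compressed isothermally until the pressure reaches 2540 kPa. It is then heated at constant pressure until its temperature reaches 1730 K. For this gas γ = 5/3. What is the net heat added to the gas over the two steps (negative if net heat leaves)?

23900 J

T₁ = P₁V₁/(nR) = 374×40.2/(2.51×8.314) = 720 K.
Step 1 — Isothermal: T stays 720 K; PV = const ⇒ V₂ = 5.92 L, P₂ = 2540 kPa.
ΔU = 0 (ideal gas, T constant).
W = nRT ln(V₂/V₁) = 2.51×8.314×720×ln(0.147) = -28800 J.
Q = ΔU + W = -28800 J.
State after step 1: P = 2540 kPa, V = 5.92 L, T = 720 K.
Step 2 — Isobaric: P stays 2540 kPa; V/T = const ⇒ T₂ = 1730 K, V₂ = 14.2 L.
W = PΔV = 2540×(14.2−5.92) kPa·L = 21100 J.
ΔU = nCvΔT = 2.51×12.5×(1730−720) = 31600 J.
Q = ΔU + W = nCpΔT = 52700 J.
Net over both steps: W = -7730 J, Q = 23900 J, ΔU = 31600 J.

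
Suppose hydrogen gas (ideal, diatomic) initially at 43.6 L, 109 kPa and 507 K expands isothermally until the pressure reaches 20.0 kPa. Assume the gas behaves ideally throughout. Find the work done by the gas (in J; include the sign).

n = P₁V₁/(RT₁) = 109×43.6/(8.314×507) = 1.13 mol.
Isothermal: T stays 507 K; PV = const ⇒ V₂ = 238 L, P₂ = 20.0 kPa.
W = nRT ln(V₂/V₁) = 1.13×8.314×507×ln(5.45) = 8060 J.

8060 J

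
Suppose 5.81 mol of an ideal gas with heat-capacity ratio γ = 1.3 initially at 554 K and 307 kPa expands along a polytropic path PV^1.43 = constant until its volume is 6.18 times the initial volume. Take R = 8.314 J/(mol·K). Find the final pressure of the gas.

22.7 kPa

V₁ = nRT₁/P₁ = 5.81×8.314×554/307 = 87.2 L.
Polytropic n=1.43: T₂ = T₁(V₁/V₂)^(n−1) = 554×(0.162)^0.43 = 253 K; P₂ = P₁(V₁/V₂)^n = 22.7 kPa.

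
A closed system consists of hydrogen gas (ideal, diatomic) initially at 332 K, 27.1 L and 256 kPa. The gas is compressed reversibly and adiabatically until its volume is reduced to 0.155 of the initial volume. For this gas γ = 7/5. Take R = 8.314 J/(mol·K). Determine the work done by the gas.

-19200 J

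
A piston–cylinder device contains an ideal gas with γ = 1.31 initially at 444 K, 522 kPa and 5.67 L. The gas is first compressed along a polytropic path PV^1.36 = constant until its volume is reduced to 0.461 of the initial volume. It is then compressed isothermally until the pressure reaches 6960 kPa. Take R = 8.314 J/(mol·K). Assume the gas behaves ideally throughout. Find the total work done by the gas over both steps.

-8660 J

n = P₁V₁/(RT₁) = 522×5.67/(8.314×444) = 0.802 mol.
Step 1 — Polytropic n=1.36: T₂ = T₁(V₁/V₂)^(n−1) = 444×(2.17)^0.36 = 587 K; P₂ = P₁(V₁/V₂)^n = 1500 kPa.
W = (P₁V₁−P₂V₂)/(n−1) = (522×5.67−1500×2.61)/0.36 = -2640 J.
ΔU = nCvΔT = 0.802×26.8×(587−444) = 3070 J.
Q = ΔU + W = 426 J.
State after step 1: P = 1500 kPa, V = 2.61 L, T = 587 K.
Step 2 — Isothermal: T stays 587 K; PV = const ⇒ V₂ = 0.562 L, P₂ = 6960 kPa.
ΔU = 0 (ideal gas, T constant).
W = nRT ln(V₂/V₁) = 0.802×8.314×587×ln(0.215) = -6010 J.
Q = ΔU + W = -6010 J.
Net over both steps: W = -8660 J, Q = -5590 J, ΔU = 3070 J.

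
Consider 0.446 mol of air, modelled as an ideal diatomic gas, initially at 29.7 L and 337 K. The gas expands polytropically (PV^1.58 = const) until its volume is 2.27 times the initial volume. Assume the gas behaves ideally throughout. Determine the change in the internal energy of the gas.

P₁ = nRT₁/V₁ = 0.446×8.314×337/29.7 = 42.1 kPa.
Polytropic n=1.58: T₂ = T₁(V₁/V₂)^(n−1) = 337×(0.441)^0.58 = 209 K; P₂ = P₁(V₁/V₂)^n = 11.5 kPa.
For an ideal gas ΔU = nCvΔT with Cv = (5/2)R = 20.8 J/(mol·K).
ΔU = 0.446×20.8×(209−337) = -1180 J.

-1180 J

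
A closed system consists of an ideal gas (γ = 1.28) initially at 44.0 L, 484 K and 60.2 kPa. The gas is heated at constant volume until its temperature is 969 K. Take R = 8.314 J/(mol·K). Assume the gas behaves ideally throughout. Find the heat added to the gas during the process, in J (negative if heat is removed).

n = P₁V₁/(RT₁) = 60.2×44.0/(8.314×484) = 0.658 mol.
Isochoric: V stays 44.0 L; P/T = const ⇒ T₂ = 969 K, P₂ = 121 kPa.
W = 0 (no volume change).
ΔU = nCvΔT = 0.658×29.7×(969−484) = 9480 J.
Q = ΔU = 9480 J.

9480 J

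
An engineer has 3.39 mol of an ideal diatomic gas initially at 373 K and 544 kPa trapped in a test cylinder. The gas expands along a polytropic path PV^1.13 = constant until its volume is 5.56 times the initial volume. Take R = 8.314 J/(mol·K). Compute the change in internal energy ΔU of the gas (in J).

V₁ = nRT₁/P₁ = 3.39×8.314×373/544 = 19.3 L.
Polytropic n=1.13: T₂ = T₁(V₁/V₂)^(n−1) = 373×(0.180)^0.13 = 298 K; P₂ = P₁(V₁/V₂)^n = 78.3 kPa.
For an ideal gas ΔU = nCvΔT with Cv = (5/2)R = 20.8 J/(mol·K).
ΔU = 3.39×20.8×(298−373) = -5250 J.

-5250 J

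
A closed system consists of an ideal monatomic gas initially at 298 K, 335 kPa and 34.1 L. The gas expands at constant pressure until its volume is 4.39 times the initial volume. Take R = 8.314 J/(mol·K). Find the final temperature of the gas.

Isobaric: P stays 335 kPa; V/T = const ⇒ T₂ = 1310 K, V₂ = 150 L.

1310 K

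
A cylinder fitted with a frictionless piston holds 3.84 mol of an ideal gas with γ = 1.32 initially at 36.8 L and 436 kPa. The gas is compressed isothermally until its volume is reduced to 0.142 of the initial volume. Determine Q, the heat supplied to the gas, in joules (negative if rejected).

T₁ = P₁V₁/(nR) = 436×36.8/(3.84×8.314) = 503 K.
Isothermal: T stays 503 K; PV = const ⇒ V₂ = 5.23 L, P₂ = 3070 kPa.
ΔU = 0 (ideal gas, T constant).
W = nRT ln(V₂/V₁) = 3.84×8.314×503×ln(0.142) = -31300 J.
Q = ΔU + W = -31300 J.

-31300 J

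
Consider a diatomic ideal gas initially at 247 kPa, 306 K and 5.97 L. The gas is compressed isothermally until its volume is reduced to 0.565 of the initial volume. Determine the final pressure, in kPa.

437 kPa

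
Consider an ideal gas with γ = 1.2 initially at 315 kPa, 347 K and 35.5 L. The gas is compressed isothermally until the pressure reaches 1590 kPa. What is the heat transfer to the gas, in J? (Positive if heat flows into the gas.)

n = P₁V₁/(RT₁) = 315×35.5/(8.314×347) = 3.88 mol.
Isothermal: T stays 347 K; PV = const ⇒ V₂ = 7.03 L, P₂ = 1590 kPa.
ΔU = 0 (ideal gas, T constant).
W = nRT ln(V₂/V₁) = 3.88×8.314×347×ln(0.198) = -18100 J.
Q = ΔU + W = -18100 J.

-18100 J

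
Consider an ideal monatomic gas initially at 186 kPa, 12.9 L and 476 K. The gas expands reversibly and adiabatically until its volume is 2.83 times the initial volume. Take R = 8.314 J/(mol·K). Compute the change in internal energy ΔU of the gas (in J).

n = P₁V₁/(RT₁) = 186×12.9/(8.314×476) = 0.606 mol.
Adiabatic: TV^(γ−1) = const ⇒ T₂ = 476×(0.353)^0.667 = 238 K; PV^γ = const ⇒ P₂ = 32.9 kPa.
For an ideal gas ΔU = nCvΔT with Cv = (3/2)R = 12.5 J/(mol·K).
ΔU = 0.606×12.5×(238−476) = -1800 J.

-1800 J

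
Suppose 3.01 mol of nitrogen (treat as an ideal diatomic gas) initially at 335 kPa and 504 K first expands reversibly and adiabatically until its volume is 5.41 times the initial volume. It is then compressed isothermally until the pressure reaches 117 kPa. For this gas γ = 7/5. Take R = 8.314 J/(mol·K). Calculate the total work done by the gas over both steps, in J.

7060 J

V₁ = nRT₁/P₁ = 3.01×8.314×504/335 = 37.6 L.
Step 1 — Adiabatic: TV^(γ−1) = const ⇒ T₂ = 504×(0.185)^0.400 = 257 K; PV^γ = const ⇒ P₂ = 31.5 kPa.
ΔU = nCvΔT = 3.01×20.8×(257−504) = -15500 J.
Q = 0 for an adiabatic process, so W = −ΔU = 15500 J.
State after step 1: P = 31.5 kPa, V = 204 L, T = 257 K.
Step 2 — Isothermal: T stays 257 K; PV = const ⇒ V₂ = 54.9 L, P₂ = 117 kPa.
ΔU = 0 (ideal gas, T constant).
W = nRT ln(V₂/V₁) = 3.01×8.314×257×ln(0.269) = -8420 J.
Q = ΔU + W = -8420 J.
Net over both steps: W = 7060 J, Q = -8420 J, ΔU = -15500 J.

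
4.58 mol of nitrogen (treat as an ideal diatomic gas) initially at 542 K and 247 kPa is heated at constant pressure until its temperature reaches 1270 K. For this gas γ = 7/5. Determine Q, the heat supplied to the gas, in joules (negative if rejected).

97000 J

V₁ = nRT₁/P₁ = 4.58×8.314×542/247 = 83.6 L.
Isobaric: P stays 247 kPa; V/T = const ⇒ T₂ = 1270 K, V₂ = 196 L.
W = PΔV = 247×(196−83.6) kPa·L = 27700 J.
ΔU = nCvΔT = 4.58×20.8×(1270−542) = 69300 J.
Q = ΔU + W = nCpΔT = 97000 J.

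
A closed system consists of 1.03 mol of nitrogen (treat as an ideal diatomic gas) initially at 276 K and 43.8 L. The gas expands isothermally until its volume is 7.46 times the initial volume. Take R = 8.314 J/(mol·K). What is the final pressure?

7.23 kPa

P₁ = nRT₁/V₁ = 1.03×8.314×276/43.8 = 54.0 kPa.
Isothermal: T stays 276 K; PV = const ⇒ V₂ = 327 L, P₂ = 7.23 kPa.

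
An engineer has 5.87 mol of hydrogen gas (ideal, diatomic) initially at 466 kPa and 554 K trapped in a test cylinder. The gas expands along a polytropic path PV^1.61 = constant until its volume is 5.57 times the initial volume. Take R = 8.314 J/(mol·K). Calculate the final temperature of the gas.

V₁ = nRT₁/P₁ = 5.87×8.314×554/466 = 58.0 L.
Polytropic n=1.61: T₂ = T₁(V₁/V₂)^(n−1) = 554×(0.180)^0.61 = 194 K; P₂ = P₁(V₁/V₂)^n = 29.3 kPa.

194 K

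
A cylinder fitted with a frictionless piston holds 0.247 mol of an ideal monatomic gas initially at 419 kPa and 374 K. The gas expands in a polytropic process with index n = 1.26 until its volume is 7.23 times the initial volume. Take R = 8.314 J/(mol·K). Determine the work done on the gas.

-1190 J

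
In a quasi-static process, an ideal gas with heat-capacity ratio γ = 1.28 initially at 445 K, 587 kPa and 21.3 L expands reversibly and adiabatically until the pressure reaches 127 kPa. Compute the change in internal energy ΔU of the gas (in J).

n = P₁V₁/(RT₁) = 587×21.3/(8.314×445) = 3.38 mol.
Adiabatic: T₂/T₁ = (P₂/P₁)^((γ−1)/γ) ⇒ T₂ = 445×(0.216)^0.219 = 318 K; V₂ = 70.4 L.
For an ideal gas ΔU = nCvΔT with Cv = R/(γ−1) = 29.7 J/(mol·K).
ΔU = 3.38×29.7×(318−445) = -12700 J.

-12700 J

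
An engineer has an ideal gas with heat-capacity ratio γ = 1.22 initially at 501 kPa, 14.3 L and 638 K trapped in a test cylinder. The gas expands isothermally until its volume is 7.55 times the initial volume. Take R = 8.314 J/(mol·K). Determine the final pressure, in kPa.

66.4 kPa

Isothermal: T stays 638 K; PV = const ⇒ V₂ = 108 L, P₂ = 66.4 kPa.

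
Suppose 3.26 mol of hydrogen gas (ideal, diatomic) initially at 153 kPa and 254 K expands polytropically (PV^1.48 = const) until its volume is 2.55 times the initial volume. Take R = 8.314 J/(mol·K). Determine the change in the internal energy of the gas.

-6230 J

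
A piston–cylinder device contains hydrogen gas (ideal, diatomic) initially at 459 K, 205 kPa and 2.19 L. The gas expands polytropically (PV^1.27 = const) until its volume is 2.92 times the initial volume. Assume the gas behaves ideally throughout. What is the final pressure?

Polytropic n=1.27: T₂ = T₁(V₁/V₂)^(n−1) = 459×(0.342)^0.27 = 344 K; P₂ = P₁(V₁/V₂)^n = 52.6 kPa.

52.6 kPa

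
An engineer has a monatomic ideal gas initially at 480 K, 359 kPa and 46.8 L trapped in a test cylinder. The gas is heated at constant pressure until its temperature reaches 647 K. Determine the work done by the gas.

5850 J

n = P₁V₁/(RT₁) = 359×46.8/(8.314×480) = 4.21 mol.
Isobaric: P stays 359 kPa; V/T = const ⇒ T₂ = 647 K, V₂ = 63.1 L.
W = PΔV = 359×(63.1−46.8) kPa·L = 5850 J.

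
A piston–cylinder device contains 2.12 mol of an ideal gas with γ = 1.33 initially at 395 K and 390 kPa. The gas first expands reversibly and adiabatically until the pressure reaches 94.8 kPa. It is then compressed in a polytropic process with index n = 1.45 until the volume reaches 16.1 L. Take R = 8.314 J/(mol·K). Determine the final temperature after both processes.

V₁ = nRT₁/P₁ = 2.12×8.314×395/390 = 17.9 L.
Step 1 — Adiabatic: T₂/T₁ = (P₂/P₁)^((γ−1)/γ) ⇒ T₂ = 395×(0.243)^0.248 = 278 K; V₂ = 51.7 L.
ΔU = nCvΔT = 2.12×25.2×(278−395) = -6240 J.
Q = 0 for an adiabatic process, so W = −ΔU = 6240 J.
State after step 1: P = 94.8 kPa, V = 51.7 L, T = 278 K.
Step 2 — Polytropic n=1.45: T₂ = T₁(V₁/V₂)^(n−1) = 278×(3.21)^0.45 = 470 K; P₂ = P₁(V₁/V₂)^n = 515 kPa.
W = (P₁V₁−P₂V₂)/(n−1) = (94.8×51.7−515×16.1)/0.45 = -7520 J.
ΔU = nCvΔT = 2.12×25.2×(470−278) = 10300 J.
Q = ΔU + W = 2730 J.
Net over both steps: W = -1280 J, Q = 2730 J, ΔU = 4010 J.

470 K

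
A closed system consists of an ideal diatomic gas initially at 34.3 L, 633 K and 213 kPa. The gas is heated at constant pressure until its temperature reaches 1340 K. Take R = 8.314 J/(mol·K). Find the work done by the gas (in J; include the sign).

n = P₁V₁/(RT₁) = 213×34.3/(8.314×633) = 1.39 mol.
Isobaric: P stays 213 kPa; V/T = const ⇒ T₂ = 1340 K, V₂ = 72.6 L.
W = PΔV = 213×(72.6−34.3) kPa·L = 8160 J.

8160 J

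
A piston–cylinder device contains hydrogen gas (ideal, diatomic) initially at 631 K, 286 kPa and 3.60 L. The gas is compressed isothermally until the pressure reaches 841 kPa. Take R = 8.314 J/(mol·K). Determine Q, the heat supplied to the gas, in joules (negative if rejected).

-1110 J

n = P₁V₁/(RT₁) = 286×3.60/(8.314×631) = 0.196 mol.
Isothermal: T stays 631 K; PV = const ⇒ V₂ = 1.22 L, P₂ = 841 kPa.
ΔU = 0 (ideal gas, T constant).
W = nRT ln(V₂/V₁) = 0.196×8.314×631×ln(0.340) = -1110 J.
Q = ΔU + W = -1110 J.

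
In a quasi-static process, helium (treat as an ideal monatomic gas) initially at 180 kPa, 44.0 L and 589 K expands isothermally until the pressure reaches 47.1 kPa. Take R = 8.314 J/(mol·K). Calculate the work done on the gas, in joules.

n = P₁V₁/(RT₁) = 180×44.0/(8.314×589) = 1.62 mol.
Isothermal: T stays 589 K; PV = const ⇒ V₂ = 168 L, P₂ = 47.1 kPa.
W = nRT ln(V₂/V₁) = 1.62×8.314×589×ln(3.82) = 10600 J.
Work done on the gas = −W_by = -10600 J.

-10600 J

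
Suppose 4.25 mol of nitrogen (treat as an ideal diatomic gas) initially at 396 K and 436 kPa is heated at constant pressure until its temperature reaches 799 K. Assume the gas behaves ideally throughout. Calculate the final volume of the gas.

64.8 L

V₁ = nRT₁/P₁ = 4.25×8.314×396/436 = 32.1 L.
Isobaric: P stays 436 kPa; V/T = const ⇒ T₂ = 799 K, V₂ = 64.8 L.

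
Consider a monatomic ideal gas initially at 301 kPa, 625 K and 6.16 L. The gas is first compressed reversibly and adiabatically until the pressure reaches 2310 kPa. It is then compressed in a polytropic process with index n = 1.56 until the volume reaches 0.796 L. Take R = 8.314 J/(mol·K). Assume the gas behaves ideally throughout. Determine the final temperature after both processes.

n = P₁V₁/(RT₁) = 301×6.16/(8.314×625) = 0.357 mol.
Step 1 — Adiabatic: T₂/T₁ = (P₂/P₁)^((γ−1)/γ) ⇒ T₂ = 625×(7.67)^0.400 = 1410 K; V₂ = 1.81 L.
ΔU = nCvΔT = 0.357×12.5×(1410−625) = 3500 J.
Q = 0 for an adiabatic process, so W = −ΔU = -3500 J.
State after step 1: P = 2310 kPa, V = 1.81 L, T = 1410 K.
Step 2 — Polytropic n=1.56: T₂ = T₁(V₁/V₂)^(n−1) = 1410×(2.28)^0.56 = 2240 K; P₂ = P₁(V₁/V₂)^n = 8350 kPa.
W = (P₁V₁−P₂V₂)/(n−1) = (2310×1.81−8350×0.796)/0.56 = -4380 J.
ΔU = nCvΔT = 0.357×12.5×(2240−1410) = 3680 J.
Q = ΔU + W = -701 J.
Net over both steps: W = -7890 J, Q = -701 J, ΔU = 7190 J.

2240 K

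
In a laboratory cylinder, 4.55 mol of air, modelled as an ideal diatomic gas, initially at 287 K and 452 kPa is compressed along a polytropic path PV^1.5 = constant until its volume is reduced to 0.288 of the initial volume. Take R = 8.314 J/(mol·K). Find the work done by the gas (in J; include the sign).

-18700 J

V₁ = nRT₁/P₁ = 4.55×8.314×287/452 = 24.0 L.
Polytropic n=1.5: T₂ = T₁(V₁/V₂)^(n−1) = 287×(3.47)^0.50 = 535 K; P₂ = P₁(V₁/V₂)^n = 2920 kPa.
W = (P₁V₁−P₂V₂)/(n−1) = (452×24.0−2920×6.92)/0.50 = -18700 J.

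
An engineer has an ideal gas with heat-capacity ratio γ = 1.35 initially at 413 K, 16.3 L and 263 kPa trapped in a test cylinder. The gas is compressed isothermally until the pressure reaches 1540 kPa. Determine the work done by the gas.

n = P₁V₁/(RT₁) = 263×16.3/(8.314×413) = 1.25 mol.
Isothermal: T stays 413 K; PV = const ⇒ V₂ = 2.78 L, P₂ = 1540 kPa.
W = nRT ln(V₂/V₁) = 1.25×8.314×413×ln(0.171) = -7580 J.

-7580 J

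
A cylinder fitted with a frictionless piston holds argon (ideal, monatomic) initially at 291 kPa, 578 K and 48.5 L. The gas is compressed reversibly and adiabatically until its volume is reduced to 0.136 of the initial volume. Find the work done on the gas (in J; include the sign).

58900 J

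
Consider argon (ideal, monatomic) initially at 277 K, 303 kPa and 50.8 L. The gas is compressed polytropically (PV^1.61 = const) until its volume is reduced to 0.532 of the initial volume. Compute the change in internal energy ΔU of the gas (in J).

10800 J

n = P₁V₁/(RT₁) = 303×50.8/(8.314×277) = 6.68 mol.
Polytropic n=1.61: T₂ = T₁(V₁/V₂)^(n−1) = 277×(1.88)^0.61 = 407 K; P₂ = P₁(V₁/V₂)^n = 837 kPa.
For an ideal gas ΔU = nCvΔT with Cv = (3/2)R = 12.5 J/(mol·K).
ΔU = 6.68×12.5×(407−277) = 10800 J.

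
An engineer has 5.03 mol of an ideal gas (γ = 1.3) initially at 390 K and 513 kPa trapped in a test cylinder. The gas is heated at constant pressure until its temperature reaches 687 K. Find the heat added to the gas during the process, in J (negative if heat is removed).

V₁ = nRT₁/P₁ = 5.03×8.314×390/513 = 31.8 L.
Isobaric: P stays 513 kPa; V/T = const ⇒ T₂ = 687 K, V₂ = 56.0 L.
W = PΔV = 513×(56.0−31.8) kPa·L = 12400 J.
ΔU = nCvΔT = 5.03×27.7×(687−390) = 41400 J.
Q = ΔU + W = nCpΔT = 53800 J.

53800 J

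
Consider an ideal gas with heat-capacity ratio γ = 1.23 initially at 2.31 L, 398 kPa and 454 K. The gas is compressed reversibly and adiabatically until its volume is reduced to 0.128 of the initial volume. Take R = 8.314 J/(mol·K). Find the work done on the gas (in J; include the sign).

2420 J

n = P₁V₁/(RT₁) = 398×2.31/(8.314×454) = 0.244 mol.
Adiabatic: TV^(γ−1) = const ⇒ T₂ = 454×(7.81)^0.230 = 728 K; PV^γ = const ⇒ P₂ = 4990 kPa.
ΔU = nCvΔT = 0.244×36.1×(728−454) = 2420 J.
Q = 0 for an adiabatic process, so W = −ΔU = -2420 J.
Work done on the gas = −W_by = 2420 J.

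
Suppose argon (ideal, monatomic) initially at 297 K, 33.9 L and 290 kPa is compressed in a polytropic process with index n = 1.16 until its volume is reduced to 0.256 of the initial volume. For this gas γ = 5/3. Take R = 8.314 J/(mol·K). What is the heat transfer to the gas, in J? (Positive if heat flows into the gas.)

-11400 J

n = P₁V₁/(RT₁) = 290×33.9/(8.314×297) = 3.98 mol.
Polytropic n=1.16: T₂ = T₁(V₁/V₂)^(n−1) = 297×(3.91)^0.16 = 369 K; P₂ = P₁(V₁/V₂)^n = 1410 kPa.
W = (P₁V₁−P₂V₂)/(n−1) = (290×33.9−1410×8.68)/0.16 = -15000 J.
ΔU = nCvΔT = 3.98×12.5×(369−297) = 3590 J.
Q = ΔU + W = -11400 J.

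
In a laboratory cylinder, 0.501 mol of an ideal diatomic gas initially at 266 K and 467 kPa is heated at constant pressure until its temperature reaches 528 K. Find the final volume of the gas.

4.71 L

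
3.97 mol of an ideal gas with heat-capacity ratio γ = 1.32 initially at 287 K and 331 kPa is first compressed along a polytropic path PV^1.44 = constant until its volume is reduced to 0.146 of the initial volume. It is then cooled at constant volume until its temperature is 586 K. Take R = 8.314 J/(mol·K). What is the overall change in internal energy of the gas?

30800 J

V₁ = nRT₁/P₁ = 3.97×8.314×287/331 = 28.6 L.
Step 1 — Polytropic n=1.44: T₂ = T₁(V₁/V₂)^(n−1) = 287×(6.85)^0.44 = 669 K; P₂ = P₁(V₁/V₂)^n = 5290 kPa.
W = (P₁V₁−P₂V₂)/(n−1) = (331×28.6−5290×4.18)/0.44 = -28700 J.
ΔU = nCvΔT = 3.97×26.0×(669−287) = 39400 J.
Q = ΔU + W = 10800 J.
State after step 1: P = 5290 kPa, V = 4.18 L, T = 669 K.
Step 2 — Isochoric: V stays 4.18 L; P/T = const ⇒ T₂ = 586 K, P₂ = 4630 kPa.
W = 0 (no volume change).
ΔU = nCvΔT = 3.97×26.0×(586−669) = -8580 J.
Q = ΔU = -8580 J.
Net over both steps: W = -28700 J, Q = 2170 J, ΔU = 30800 J.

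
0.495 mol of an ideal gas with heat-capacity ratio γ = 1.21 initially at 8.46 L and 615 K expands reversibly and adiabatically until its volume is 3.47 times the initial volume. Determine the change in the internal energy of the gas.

-2770 J

P₁ = nRT₁/V₁ = 0.495×8.314×615/8.46 = 299 kPa.
Adiabatic: TV^(γ−1) = const ⇒ T₂ = 615×(0.288)^0.210 = 474 K; PV^γ = const ⇒ P₂ = 66.4 kPa.
For an ideal gas ΔU = nCvΔT with Cv = R/(γ−1) = 39.6 J/(mol·K).
ΔU = 0.495×39.6×(474−615) = -2770 J.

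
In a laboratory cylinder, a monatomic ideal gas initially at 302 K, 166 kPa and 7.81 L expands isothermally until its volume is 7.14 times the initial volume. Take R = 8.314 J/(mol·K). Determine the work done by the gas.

n = P₁V₁/(RT₁) = 166×7.81/(8.314×302) = 0.516 mol.
Isothermal: T stays 302 K; PV = const ⇒ V₂ = 55.8 L, P₂ = 23.2 kPa.
W = nRT ln(V₂/V₁) = 0.516×8.314×302×ln(7.14) = 2550 J.

2550 J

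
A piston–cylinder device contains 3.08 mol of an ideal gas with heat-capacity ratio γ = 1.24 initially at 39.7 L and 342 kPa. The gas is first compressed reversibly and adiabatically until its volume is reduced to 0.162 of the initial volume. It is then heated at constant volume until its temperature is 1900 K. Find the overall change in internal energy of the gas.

T₁ = P₁V₁/(nR) = 342×39.7/(3.08×8.314) = 530 K.
Step 1 — Adiabatic: TV^(γ−1) = const ⇒ T₂ = 530×(6.17)^0.240 = 821 K; PV^γ = const ⇒ P₂ = 3270 kPa.
ΔU = nCvΔT = 3.08×34.6×(821−530) = 31000 J.
Q = 0 for an adiabatic process, so W = −ΔU = -31000 J.
State after step 1: P = 3270 kPa, V = 6.43 L, T = 821 K.
Step 2 — Isochoric: V stays 6.43 L; P/T = const ⇒ T₂ = 1900 K, P₂ = 7560 kPa.
W = 0 (no volume change).
ΔU = nCvΔT = 3.08×34.6×(1900−821) = 115000 J.
Q = ΔU = 115000 J.
Net over both steps: W = -31000 J, Q = 115000 J, ΔU = 146000 J.

146000 J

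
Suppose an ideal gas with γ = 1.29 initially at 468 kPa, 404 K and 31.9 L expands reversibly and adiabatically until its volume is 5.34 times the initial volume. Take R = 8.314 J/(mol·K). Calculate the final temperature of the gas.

249 K

Adiabatic: TV^(γ−1) = const ⇒ T₂ = 404×(0.187)^0.290 = 249 K; PV^γ = const ⇒ P₂ = 53.9 kPa.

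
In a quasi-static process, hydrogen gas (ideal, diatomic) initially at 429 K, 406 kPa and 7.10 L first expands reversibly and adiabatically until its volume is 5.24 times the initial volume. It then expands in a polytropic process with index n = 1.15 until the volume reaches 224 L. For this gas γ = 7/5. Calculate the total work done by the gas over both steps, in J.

n = P₁V₁/(RT₁) = 406×7.10/(8.314×429) = 0.808 mol.
Step 1 — Adiabatic: TV^(γ−1) = const ⇒ T₂ = 429×(0.191)^0.400 = 221 K; PV^γ = const ⇒ P₂ = 39.9 kPa.
ΔU = nCvΔT = 0.808×20.8×(221−429) = -3490 J.
Q = 0 for an adiabatic process, so W = −ΔU = 3490 J.
State after step 1: P = 39.9 kPa, V = 37.2 L, T = 221 K.
Step 2 — Polytropic n=1.15: T₂ = T₁(V₁/V₂)^(n−1) = 221×(0.166)^0.15 = 169 K; P₂ = P₁(V₁/V₂)^n = 5.07 kPa.
W = (P₁V₁−P₂V₂)/(n−1) = (39.9×37.2−5.07×224)/0.15 = 2340 J.
ΔU = nCvΔT = 0.808×20.8×(169−221) = -877 J.
Q = ΔU + W = 1460 J.
Net over both steps: W = 5830 J, Q = 1460 J, ΔU = -4370 J.

5830 J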